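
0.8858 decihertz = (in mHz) 88.58. Check: 1 decihertz = 0.1 Hz, so 0.8858 decihertz = 0.8858 * 0.1 = 0.08858 Hz. 1 mHz = 0.001 Hz, so 0.08858 Hz = 0.08858 / 0.001 = 88.58 mHz.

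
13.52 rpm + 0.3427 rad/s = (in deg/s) 100.8. Check: 1 rpm = 0.10471976 rad/s, so 13.52 rpm = 13.52 * 0.10471976 = 1.4158111 rad/s. 0.3427 rad/s is already in rad/s. Sum: 1.4158111 + 0.3427 = 1.7585111 rad/s. 1 deg/s = 0.017453293 rad/s, so 1.7585111 rad/s = 1.7585111 / 0.017453293 = 100.75526 deg/s ≈ 100.8 deg/s (4 s.f.).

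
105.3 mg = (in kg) 0.0001053. Check: 1 mg = 1e-06 kg, so 105.3 mg = 105.3 * 1e-06 = 0.0001053 kg. Result: 0.0001053 kg.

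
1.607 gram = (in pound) 1 gram = 0.001 kg, so 1.607 gram = 1.607 * 0.001 = 0.001607 kg. 1 pound = 0.45359237 kg, so 0.001607 kg = 0.001607 / 0.45359237 = 0.0035428286 pound ≈ 0.003543 pound (4 s.f.). Final answer: 0.003543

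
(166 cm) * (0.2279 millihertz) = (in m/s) 1 cm = 0.01 m, so 166 cm = 166 * 0.01 = 1.66 m. 1 millihertz = 0.001 Hz, so 0.2279 millihertz = 0.2279 * 0.001 = 0.0002279 Hz. Combine: 1.66 m * 0.0002279 Hz = 0.000378314 m/s. Result: 0.000378314 m/s ≈ 0.0003783 m/s (4 s.f.). Final answer: 0.0003783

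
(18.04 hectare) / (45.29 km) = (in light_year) 1 hectare = 10000 m^2, so 18.04 hectare = 18.04 * 10000 = 180400 m^2. 1 km = 1000 m, so 45.29 km = 45.29 * 1000 = 45290 m. Combine: 180400 m^2 / 45290 m = 3.9832193 m. 1 light_year = 9.4607305e+15 m, so 3.9832193 m = 3.9832193 / 9.4607305e+15 = 4.2102661e-16 light_year ≈ 4.21e-16 light_year (4 s.f.). Final answer: 4.21e-16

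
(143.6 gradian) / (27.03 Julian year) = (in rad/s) 1 gradian = 0.015707963 rad, so 143.6 gradian = 143.6 * 0.015707963 = 2.2556635 rad. 1 Julian year = 31557600 s, so 27.03 Julian year = 27.03 * 31557600 = 8.5300193e+08 s. Combine: 2.2556635 rad / 8.5300193e+08 s = 2.6443827e-09 rad/s. Result: 2.6443827e-09 rad/s ≈ 2.644e-09 rad/s (4 s.f.). Final answer: 2.644e-09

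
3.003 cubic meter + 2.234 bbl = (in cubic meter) 3.358. Check: 3.003 cubic meter = 3.003 m^3. 1 bbl = 0.15898729 m^3, so 2.234 bbl = 2.234 * 0.15898729 = 0.35517762 m^3. Sum: 3.003 + 0.35517762 = 3.3581776 m^3. 3.3581776 m^3 = 3.3581776 cubic meter ≈ 3.358 cubic meter (4 s.f.).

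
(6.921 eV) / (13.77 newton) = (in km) 8.053e-23. Check: 1 eV = 1.6021766e-19 J, so 6.921 eV = 6.921 * 1.6021766e-19 = 1.1088664e-18 J. 13.77 newton = 13.77 N. Combine: 1.1088664e-18 J / 13.77 N = 8.0527701e-20 m. 1 km = 1000 m, so 8.0527701e-20 m = 8.0527701e-20 / 1000 = 8.0527701e-23 km ≈ 8.053e-23 km (4 s.f.).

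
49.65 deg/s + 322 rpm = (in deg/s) 1 deg/s = 0.017453293 rad/s, so 49.65 deg/s = 49.65 * 0.017453293 = 0.86655597 rad/s. 1 rpm = 0.10471976 rad/s, so 322 rpm = 322 * 0.10471976 = 33.719761 rad/s. Sum: 0.86655597 + 33.719761 = 34.586317 rad/s. 1 deg/s = 0.017453293 rad/s, so 34.586317 rad/s = 34.586317 / 0.017453293 = 1981.65 deg/s ≈ 1982 deg/s (4 s.f.). Final answer: 1982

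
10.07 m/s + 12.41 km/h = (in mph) 10.07 m/s is already in m/s. 1 km/h = 0.27777778 m/s, so 12.41 km/h = 12.41 * 0.27777778 = 3.4472222 m/s. Sum: 10.07 + 3.4472222 = 13.517222 m/s. 1 mph = 0.44704 m/s, so 13.517222 m/s = 13.517222 / 0.44704 = 30.237165 mph ≈ 30.24 mph (4 s.f.). Final answer: 30.24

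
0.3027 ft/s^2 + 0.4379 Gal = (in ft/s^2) 0.3171. Check: 1 ft/s^2 = 0.3048 m/s^2, so 0.3027 ft/s^2 = 0.3027 * 0.3048 = 0.09226296 m/s^2. 1 Gal = 0.01 m/s^2, so 0.4379 Gal = 0.4379 * 0.01 = 0.004379 m/s^2. Sum: 0.09226296 + 0.004379 = 0.09664196 m/s^2. 1 ft/s^2 = 0.3048 m/s^2, so 0.09664196 m/s^2 = 0.09664196 / 0.3048 = 0.3170668 ft/s^2 ≈ 0.3171 ft/s^2 (4 s.f.).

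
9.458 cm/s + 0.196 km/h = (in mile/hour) 0.3334. Check: 1 cm/s = 0.01 m/s, so 9.458 cm/s = 9.458 * 0.01 = 0.09458 m/s. 1 km/h = 0.27777778 m/s, so 0.196 km/h = 0.196 * 0.27777778 = 0.054444444 m/s. Sum: 0.09458 + 0.054444444 = 0.14902444 m/s. 1 mile/hour = 0.44704 m/s, so 0.14902444 m/s = 0.14902444 / 0.44704 = 0.33335819 mile/hour ≈ 0.3334 mile/hour (4 s.f.).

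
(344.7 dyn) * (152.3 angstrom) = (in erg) 0.000525. Check: 1 dyn = 1e-05 N, so 344.7 dyn = 344.7 * 1e-05 = 0.003447 N. 1 angstrom = 1e-10 m, so 152.3 angstrom = 152.3 * 1e-10 = 1.523e-08 m. Combine: 0.003447 N * 1.523e-08 m = 5.249781e-11 J. 1 erg = 1e-07 J, so 5.249781e-11 J = 5.249781e-11 / 1e-07 = 0.0005249781 erg ≈ 0.000525 erg (4 s.f.).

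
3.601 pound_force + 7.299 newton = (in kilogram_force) 1 pound_force = 4.4482216 N, so 3.601 pound_force = 3.601 * 4.4482216 = 16.018046 N. 7.299 newton = 7.299 N. Sum: 16.018046 + 7.299 = 23.317046 N. 1 kilogram_force = 9.80665 N, so 23.317046 N = 23.317046 / 9.80665 = 2.377677 kilogram_force ≈ 2.378 kilogram_force (4 s.f.). Final answer: 2.378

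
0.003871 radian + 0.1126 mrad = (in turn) 0.003871 radian = 0.003871 rad. 1 mrad = 0.001 rad, so 0.1126 mrad = 0.1126 * 0.001 = 0.0001126 rad. Sum: 0.003871 + 0.0001126 = 0.0039836 rad. 1 turn = 6.2831853 rad, so 0.0039836 rad = 0.0039836 / 6.2831853 = 0.00063400963 turn ≈ 0.000634 turn (4 s.f.). Final answer: 0.000634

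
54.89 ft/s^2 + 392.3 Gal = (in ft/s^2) 67.76. Check: 1 ft/s^2 = 0.3048 m/s^2, so 54.89 ft/s^2 = 54.89 * 0.3048 = 16.730472 m/s^2. 1 Gal = 0.01 m/s^2, so 392.3 Gal = 392.3 * 0.01 = 3.923 m/s^2. Sum: 16.730472 + 3.923 = 20.653472 m/s^2. 1 ft/s^2 = 0.3048 m/s^2, so 20.653472 m/s^2 = 20.653472 / 0.3048 = 67.760735 ft/s^2 ≈ 67.76 ft/s^2 (4 s.f.).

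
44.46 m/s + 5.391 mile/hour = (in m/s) 44.46 m/s is already in m/s. 1 mile/hour = 0.44704 m/s, so 5.391 mile/hour = 5.391 * 0.44704 = 2.4099926 m/s. Sum: 44.46 + 2.4099926 = 46.869993 m/s. Result: 46.869993 m/s ≈ 46.87 m/s (4 s.f.). Final answer: 46.87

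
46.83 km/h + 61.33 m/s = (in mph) 1 km/h = 0.27777778 m/s, so 46.83 km/h = 46.83 * 0.27777778 = 13.008333 m/s. 61.33 m/s is already in m/s. Sum: 13.008333 + 61.33 = 74.338333 m/s. 1 mph = 0.44704 m/s, so 74.338333 m/s = 74.338333 / 0.44704 = 166.29012 mph ≈ 166.3 mph (4 s.f.). Final answer: 166.3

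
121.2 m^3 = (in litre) 1.212e+05. Check: 1 litre = 0.001 m^3, so 121.2 m^3 = 121.2 / 0.001 = 121200 litre ≈ 1.212e+05 litre (4 s.f.).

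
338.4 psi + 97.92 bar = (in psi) 1 psi = 6894.7573 Pa, so 338.4 psi = 338.4 * 6894.7573 = 2333185.9 Pa. 1 bar = 100000 Pa, so 97.92 bar = 97.92 * 100000 = 9792000 Pa. Sum: 2333185.9 + 9792000 = 12125186 Pa. 1 psi = 6894.7573 Pa, so 12125186 Pa = 12125186 / 6894.7573 = 1758.6095 psi ≈ 1759 psi (4 s.f.). Final answer: 1759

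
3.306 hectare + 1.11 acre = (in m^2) 3.755e+04. Check: 1 hectare = 10000 m^2, so 3.306 hectare = 3.306 * 10000 = 33060 m^2. 1 acre = 4046.8564 m^2, so 1.11 acre = 1.11 * 4046.8564 = 4492.0106 m^2. Sum: 33060 + 4492.0106 = 37552.011 m^2. Result: 37552.011 m^2 ≈ 3.755e+04 m^2 (4 s.f.).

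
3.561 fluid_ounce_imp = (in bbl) 1 fluid_ounce_imp = 2.8413063e-05 m^3, so 3.561 fluid_ounce_imp = 3.561 * 2.8413063e-05 = 0.00010117892 m^3. 1 bbl = 0.15898729 m^3, so 0.00010117892 m^3 = 0.00010117892 / 0.15898729 = 0.00063639623 bbl ≈ 0.0006364 bbl (4 s.f.). Final answer: 0.0006364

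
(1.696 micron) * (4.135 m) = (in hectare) 7.013e-10. Check: 1 micron = 1e-06 m, so 1.696 micron = 1.696 * 1e-06 = 1.696e-06 m. 4.135 m is already in m. Combine: 1.696e-06 m * 4.135 m = 7.01296e-06 m^2. 1 hectare = 10000 m^2, so 7.01296e-06 m^2 = 7.01296e-06 / 10000 = 7.01296e-10 hectare ≈ 7.013e-10 hectare (4 s.f.).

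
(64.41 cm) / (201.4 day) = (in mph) 1 cm = 0.01 m, so 64.41 cm = 64.41 * 0.01 = 0.6441 m. 1 day = 86400 s, so 201.4 day = 201.4 * 86400 = 17400960 s. Combine: 0.6441 m / 17400960 s = 3.7015199e-08 m/s. 1 mph = 0.44704 m/s, so 3.7015199e-08 m/s = 3.7015199e-08 / 0.44704 = 8.2800642e-08 mph ≈ 8.28e-08 mph (4 s.f.). Final answer: 8.28e-08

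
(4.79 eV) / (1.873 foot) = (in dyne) 1.344e-13. Check: 1 eV = 1.6021766e-19 J, so 4.79 eV = 4.79 * 1.6021766e-19 = 7.6744261e-19 J. 1 foot = 0.3048 m, so 1.873 foot = 1.873 * 0.3048 = 0.5708904 m. Combine: 7.6744261e-19 J / 0.5708904 m = 1.3442906e-18 N. 1 dyne = 1e-05 N, so 1.3442906e-18 N = 1.3442906e-18 / 1e-05 = 1.3442906e-13 dyne ≈ 1.344e-13 dyne (4 s.f.).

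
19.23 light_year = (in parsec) 5.896. Check: 1 light_year = 9.4607305e+15 m, so 19.23 light_year = 19.23 * 9.4607305e+15 = 1.8192985e+17 m. 1 parsec = 3.0856776e+16 m, so 1.8192985e+17 m = 1.8192985e+17 / 3.0856776e+16 = 5.8959448 parsec ≈ 5.896 parsec (4 s.f.).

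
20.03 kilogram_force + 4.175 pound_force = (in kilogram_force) 1 kilogram_force = 9.80665 N, so 20.03 kilogram_force = 20.03 * 9.80665 = 196.4272 N. 1 pound_force = 4.4482216 N, so 4.175 pound_force = 4.175 * 4.4482216 = 18.571325 N. Sum: 196.4272 + 18.571325 = 214.99852 N. 1 kilogram_force = 9.80665 N, so 214.99852 N = 214.99852 / 9.80665 = 21.923748 kilogram_force ≈ 21.92 kilogram_force (4 s.f.). Final answer: 21.92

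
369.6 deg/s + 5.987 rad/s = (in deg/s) 1 deg/s = 0.017453293 rad/s, so 369.6 deg/s = 369.6 * 0.017453293 = 6.4507369 rad/s. 5.987 rad/s is already in rad/s. Sum: 6.4507369 + 5.987 = 12.437737 rad/s. 1 deg/s = 0.017453293 rad/s, so 12.437737 rad/s = 12.437737 / 0.017453293 = 712.62983 deg/s ≈ 712.6 deg/s (4 s.f.). Final answer: 712.6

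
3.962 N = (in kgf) 1 kgf = 9.80665 N, so 3.962 N = 3.962 / 9.80665 = 0.40401156 kgf ≈ 0.404 kgf (4 s.f.). Final answer: 0.404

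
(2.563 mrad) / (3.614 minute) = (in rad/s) 1 mrad = 0.001 rad, so 2.563 mrad = 2.563 * 0.001 = 0.002563 rad. 1 minute = 60 s, so 3.614 minute = 3.614 * 60 = 216.84 s. Combine: 0.002563 rad / 216.84 s = 1.1819775e-05 rad/s. Result: 1.1819775e-05 rad/s ≈ 1.182e-05 rad/s (4 s.f.). Final answer: 1.182e-05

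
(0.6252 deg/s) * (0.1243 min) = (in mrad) 1 deg/s = 0.017453293 rad/s, so 0.6252 deg/s = 0.6252 * 0.017453293 = 0.010911798 rad/s. 1 min = 60 s, so 0.1243 min = 0.1243 * 60 = 7.458 s. Combine: 0.010911798 rad/s * 7.458 s = 0.081380193 rad. 1 mrad = 0.001 rad, so 0.081380193 rad = 0.081380193 / 0.001 = 81.380193 mrad ≈ 81.38 mrad (4 s.f.). Final answer: 81.38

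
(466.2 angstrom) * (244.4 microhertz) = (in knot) 2.215e-11. Check: 1 angstrom = 1e-10 m, so 466.2 angstrom = 466.2 * 1e-10 = 4.662e-08 m. 1 microhertz = 1e-06 Hz, so 244.4 microhertz = 244.4 * 1e-06 = 0.0002444 Hz. Combine: 4.662e-08 m * 0.0002444 Hz = 1.1393928e-11 m/s. 1 knot = 0.51444444 m/s, so 1.1393928e-11 m/s = 1.1393928e-11 / 0.51444444 = 2.2148024e-11 knot ≈ 2.215e-11 knot (4 s.f.).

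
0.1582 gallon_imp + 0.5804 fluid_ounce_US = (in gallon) 0.1945. Check: 1 gallon_imp = 0.00454609 m^3, so 0.1582 gallon_imp = 0.1582 * 0.00454609 = 0.00071919144 m^3. 1 fluid_ounce_US = 2.957353e-05 m^3, so 0.5804 fluid_ounce_US = 0.5804 * 2.957353e-05 = 1.7164477e-05 m^3. Sum: 0.00071919144 + 1.7164477e-05 = 0.00073635591 m^3. 1 gallon = 0.0037854118 m^3, so 0.00073635591 m^3 = 0.00073635591 / 0.0037854118 = 0.19452465 gallon ≈ 0.1945 gallon (4 s.f.).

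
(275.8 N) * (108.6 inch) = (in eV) 4.748e+21. Check: 275.8 N is already in N. 1 inch = 0.0254 m, so 108.6 inch = 108.6 * 0.0254 = 2.75844 m. Combine: 275.8 N * 2.75844 m = 760.77775 J. 1 eV = 1.6021766e-19 J, so 760.77775 J = 760.77775 / 1.6021766e-19 = 4.7484012e+21 eV ≈ 4.748e+21 eV (4 s.f.).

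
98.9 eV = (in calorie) 1 eV = 1.6021766e-19 J, so 98.9 eV = 98.9 * 1.6021766e-19 = 1.5845527e-17 J. 1 calorie = 4.184 J, so 1.5845527e-17 J = 1.5845527e-17 / 4.184 = 3.7871718e-18 calorie ≈ 3.787e-18 calorie (4 s.f.). Final answer: 3.787e-18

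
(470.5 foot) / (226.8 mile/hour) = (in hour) 0.0003929. Check: 1 foot = 0.3048 m, so 470.5 foot = 470.5 * 0.3048 = 143.4084 m. 1 mile/hour = 0.44704 m/s, so 226.8 mile/hour = 226.8 * 0.44704 = 101.38867 m/s. Combine: 143.4084 m / 101.38867 m/s = 1.414442 s. 1 hour = 3600 s, so 1.414442 s = 1.414442 / 3600 = 0.00039290057 hour ≈ 0.0003929 hour (4 s.f.).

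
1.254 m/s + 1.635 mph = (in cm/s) 1.254 m/s is already in m/s. 1 mph = 0.44704 m/s, so 1.635 mph = 1.635 * 0.44704 = 0.7309104 m/s. Sum: 1.254 + 0.7309104 = 1.9849104 m/s. 1 cm/s = 0.01 m/s, so 1.9849104 m/s = 1.9849104 / 0.01 = 198.49104 cm/s ≈ 198.5 cm/s (4 s.f.). Final answer: 198.5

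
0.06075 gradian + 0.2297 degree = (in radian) 1 gradian = 0.015707963 rad, so 0.06075 gradian = 0.06075 * 0.015707963 = 0.00095425877 rad. 1 degree = 0.017453293 rad, so 0.2297 degree = 0.2297 * 0.017453293 = 0.0040090213 rad. Sum: 0.00095425877 + 0.0040090213 = 0.0049632801 rad. 0.0049632801 rad = 0.0049632801 radian ≈ 0.004963 radian (4 s.f.). Final answer: 0.004963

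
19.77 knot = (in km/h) 36.61. Check: 1 knot = 0.51444444 m/s, so 19.77 knot = 19.77 * 0.51444444 = 10.170567 m/s. 1 km/h = 0.27777778 m/s, so 10.170567 m/s = 10.170567 / 0.27777778 = 36.61404 km/h ≈ 36.61 km/h (4 s.f.).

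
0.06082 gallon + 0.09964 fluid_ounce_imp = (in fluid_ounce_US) 7.881. Check: 1 gallon = 0.0037854118 m^3, so 0.06082 gallon = 0.06082 * 0.0037854118 = 0.00023022874 m^3. 1 fluid_ounce_imp = 2.8413063e-05 m^3, so 0.09964 fluid_ounce_imp = 0.09964 * 2.8413063e-05 = 2.8310775e-06 m^3. Sum: 0.00023022874 + 2.8310775e-06 = 0.00023305982 m^3. 1 fluid_ounce_US = 2.957353e-05 m^3, so 0.00023305982 m^3 = 0.00023305982 / 2.957353e-05 = 7.8806901 fluid_ounce_US ≈ 7.881 fluid_ounce_US (4 s.f.).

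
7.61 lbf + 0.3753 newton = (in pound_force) 1 lbf = 4.4482216 N, so 7.61 lbf = 7.61 * 4.4482216 = 33.850966 N. 0.3753 newton = 0.3753 N. Sum: 33.850966 + 0.3753 = 34.226266 N. 1 pound_force = 4.4482216 N, so 34.226266 N = 34.226266 / 4.4482216 = 7.6943708 pound_force ≈ 7.694 pound_force (4 s.f.). Final answer: 7.694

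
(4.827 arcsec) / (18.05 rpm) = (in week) 1 arcsec = 4.8481368e-06 rad, so 4.827 arcsec = 4.827 * 4.8481368e-06 = 2.3401956e-05 rad. 1 rpm = 0.10471976 rad/s, so 18.05 rpm = 18.05 * 0.10471976 = 1.8901916 rad/s. Combine: 2.3401956e-05 rad / 1.8901916 rad/s = 1.2380733e-05 s. 1 week = 604800 s, so 1.2380733e-05 s = 1.2380733e-05 / 604800 = 2.0470788e-11 week ≈ 2.047e-11 week (4 s.f.). Final answer: 2.047e-11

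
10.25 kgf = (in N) 100.5. Check: 1 kgf = 9.80665 N, so 10.25 kgf = 10.25 * 9.80665 = 100.51816 N. Result: 100.51816 N ≈ 100.5 N (4 s.f.).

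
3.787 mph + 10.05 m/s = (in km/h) 1 mph = 0.44704 m/s, so 3.787 mph = 3.787 * 0.44704 = 1.6929405 m/s. 10.05 m/s is already in m/s. Sum: 1.6929405 + 10.05 = 11.74294 m/s. 1 km/h = 0.27777778 m/s, so 11.74294 m/s = 11.74294 / 0.27777778 = 42.274586 km/h ≈ 42.27 km/h (4 s.f.). Final answer: 42.27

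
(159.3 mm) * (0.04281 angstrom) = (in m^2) 6.82e-13. Check: 1 mm = 0.001 m, so 159.3 mm = 159.3 * 0.001 = 0.1593 m. 1 angstrom = 1e-10 m, so 0.04281 angstrom = 0.04281 * 1e-10 = 4.281e-12 m. Combine: 0.1593 m * 4.281e-12 m = 6.819633e-13 m^2. Result: 6.819633e-13 m^2 ≈ 6.82e-13 m^2 (4 s.f.).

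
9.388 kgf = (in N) 1 kgf = 9.80665 N, so 9.388 kgf = 9.388 * 9.80665 = 92.06483 N. Result: 92.06483 N ≈ 92.06 N (4 s.f.). Final answer: 92.06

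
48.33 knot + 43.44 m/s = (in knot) 132.8. Check: 1 knot = 0.51444444 m/s, so 48.33 knot = 48.33 * 0.51444444 = 24.8631 m/s. 43.44 m/s is already in m/s. Sum: 24.8631 + 43.44 = 68.3031 m/s. 1 knot = 0.51444444 m/s, so 68.3031 m/s = 68.3031 / 0.51444444 = 132.7706 knot ≈ 132.8 knot (4 s.f.).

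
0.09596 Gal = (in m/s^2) 0.0009596. Check: 1 Gal = 0.01 m/s^2, so 0.09596 Gal = 0.09596 * 0.01 = 0.0009596 m/s^2. Result: 0.0009596 m/s^2.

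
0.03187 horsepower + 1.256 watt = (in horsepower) 1 horsepower = 745.69987 W, so 0.03187 horsepower = 0.03187 * 745.69987 = 23.765455 W. 1.256 watt = 1.256 W. Sum: 23.765455 + 1.256 = 25.021455 W. 1 horsepower = 745.69987 W, so 25.021455 W = 25.021455 / 745.69987 = 0.033554324 horsepower ≈ 0.03355 horsepower (4 s.f.). Final answer: 0.03355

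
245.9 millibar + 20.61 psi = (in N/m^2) 1 millibar = 100 Pa, so 245.9 millibar = 245.9 * 100 = 24590 Pa. 1 psi = 6894.7573 Pa, so 20.61 psi = 20.61 * 6894.7573 = 142100.95 Pa. Sum: 24590 + 142100.95 = 166690.95 Pa. 166690.95 Pa = 166690.95 N/m^2 ≈ 1.667e+05 N/m^2 (4 s.f.). Final answer: 1.667e+05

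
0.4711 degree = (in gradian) 0.5234. Check: 1 degree = 0.017453293 rad, so 0.4711 degree = 0.4711 * 0.017453293 = 0.0082222461 rad. 1 gradian = 0.015707963 rad, so 0.0082222461 rad = 0.0082222461 / 0.015707963 = 0.52344444 gradian ≈ 0.5234 gradian (4 s.f.).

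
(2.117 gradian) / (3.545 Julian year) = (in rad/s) 1 gradian = 0.015707963 rad, so 2.117 gradian = 2.117 * 0.015707963 = 0.033253758 rad. 1 Julian year = 31557600 s, so 3.545 Julian year = 3.545 * 31557600 = 1.1187169e+08 s. Combine: 0.033253758 rad / 1.1187169e+08 s = 2.9724909e-10 rad/s. Result: 2.9724909e-10 rad/s ≈ 2.972e-10 rad/s (4 s.f.). Final answer: 2.972e-10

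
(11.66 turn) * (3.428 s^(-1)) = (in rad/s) 251.1. Check: 1 turn = 6.2831853 rad, so 11.66 turn = 11.66 * 6.2831853 = 73.261941 rad. 3.428 s^(-1) = 3.428 Hz. Combine: 73.261941 rad * 3.428 Hz = 251.14193 rad/s. Result: 251.14193 rad/s ≈ 251.1 rad/s (4 s.f.).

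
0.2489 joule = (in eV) 1.554e+18. Check: 0.2489 joule = 0.2489 J. 1 eV = 1.6021766e-19 J, so 0.2489 J = 0.2489 / 1.6021766e-19 = 1.5535116e+18 eV ≈ 1.554e+18 eV (4 s.f.).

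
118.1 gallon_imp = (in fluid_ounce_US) 1 gallon_imp = 0.00454609 m^3, so 118.1 gallon_imp = 118.1 * 0.00454609 = 0.53689323 m^3. 1 fluid_ounce_US = 2.957353e-05 m^3, so 0.53689323 m^3 = 0.53689323 / 2.957353e-05 = 18154.52 fluid_ounce_US ≈ 1.815e+04 fluid_ounce_US (4 s.f.). Final answer: 1.815e+04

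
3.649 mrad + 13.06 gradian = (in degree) 1 mrad = 0.001 rad, so 3.649 mrad = 3.649 * 0.001 = 0.003649 rad. 1 gradian = 0.015707963 rad, so 13.06 gradian = 13.06 * 0.015707963 = 0.205146 rad. Sum: 0.003649 + 0.205146 = 0.208795 rad. 1 degree = 0.017453293 rad, so 0.208795 rad = 0.208795 / 0.017453293 = 11.963072 degree ≈ 11.96 degree (4 s.f.). Final answer: 11.96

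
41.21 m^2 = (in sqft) 1 sqft = 0.09290304 m^2, so 41.21 m^2 = 41.21 / 0.09290304 = 443.58075 sqft ≈ 443.6 sqft (4 s.f.). Final answer: 443.6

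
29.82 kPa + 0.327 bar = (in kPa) 1 kPa = 1000 Pa, so 29.82 kPa = 29.82 * 1000 = 29820 Pa. 1 bar = 100000 Pa, so 0.327 bar = 0.327 * 100000 = 32700 Pa. Sum: 29820 + 32700 = 62520 Pa. 1 kPa = 1000 Pa, so 62520 Pa = 62520 / 1000 = 62.52 kPa. Final answer: 62.52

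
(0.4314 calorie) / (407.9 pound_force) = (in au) 6.65e-15. Check: 1 calorie = 4.184 J, so 0.4314 calorie = 0.4314 * 4.184 = 1.8049776 J. 1 pound_force = 4.4482216 N, so 407.9 pound_force = 407.9 * 4.4482216 = 1814.4296 N. Combine: 1.8049776 J / 1814.4296 N = 0.00099479065 m. 1 au = 1.4959787e+11 m, so 0.00099479065 m = 0.00099479065 / 1.4959787e+11 = 6.6497648e-15 au ≈ 6.65e-15 au (4 s.f.).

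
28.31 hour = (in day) 1.18. Check: 1 hour = 3600 s, so 28.31 hour = 28.31 * 3600 = 101916 s. 1 day = 86400 s, so 101916 s = 101916 / 86400 = 1.1795833 day ≈ 1.18 day (4 s.f.).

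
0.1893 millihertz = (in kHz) 1 millihertz = 0.001 Hz, so 0.1893 millihertz = 0.1893 * 0.001 = 0.0001893 Hz. 1 kHz = 1000 Hz, so 0.0001893 Hz = 0.0001893 / 1000 = 1.893e-07 kHz. Final answer: 1.893e-07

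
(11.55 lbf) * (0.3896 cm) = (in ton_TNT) 1 lbf = 4.4482216 N, so 11.55 lbf = 11.55 * 4.4482216 = 51.37696 N. 1 cm = 0.01 m, so 0.3896 cm = 0.3896 * 0.01 = 0.003896 m. Combine: 51.37696 N * 0.003896 m = 0.20016463 J. 1 ton_TNT = 4.184e+09 J, so 0.20016463 J = 0.20016463 / 4.184e+09 = 4.7840496e-11 ton_TNT ≈ 4.784e-11 ton_TNT (4 s.f.). Final answer: 4.784e-11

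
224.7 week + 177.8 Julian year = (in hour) 1 week = 604800 s, so 224.7 week = 224.7 * 604800 = 1.3589856e+08 s. 1 Julian year = 31557600 s, so 177.8 Julian year = 177.8 * 31557600 = 5.6109413e+09 s. Sum: 1.3589856e+08 + 5.6109413e+09 = 5.7468398e+09 s. 1 hour = 3600 s, so 5.7468398e+09 s = 5.7468398e+09 / 3600 = 1596344.4 hour ≈ 1.596e+06 hour (4 s.f.). Final answer: 1.596e+06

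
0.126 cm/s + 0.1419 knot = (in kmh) 1 cm/s = 0.01 m/s, so 0.126 cm/s = 0.126 * 0.01 = 0.00126 m/s. 1 knot = 0.51444444 m/s, so 0.1419 knot = 0.1419 * 0.51444444 = 0.072999667 m/s. Sum: 0.00126 + 0.072999667 = 0.074259667 m/s. 1 kmh = 0.27777778 m/s, so 0.074259667 m/s = 0.074259667 / 0.27777778 = 0.2673348 kmh ≈ 0.2673 kmh (4 s.f.). Final answer: 0.2673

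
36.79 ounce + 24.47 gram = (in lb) 2.353. Check: 1 ounce = 0.028349523 kg, so 36.79 ounce = 36.79 * 0.028349523 = 1.042979 kg. 1 gram = 0.001 kg, so 24.47 gram = 24.47 * 0.001 = 0.02447 kg. Sum: 1.042979 + 0.02447 = 1.067449 kg. 1 lb = 0.45359237 kg, so 1.067449 kg = 1.067449 / 0.45359237 = 2.3533221 lb ≈ 2.353 lb (4 s.f.).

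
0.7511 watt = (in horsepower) 0.001007. Check: 0.7511 watt = 0.7511 W. 1 horsepower = 745.69987 W, so 0.7511 W = 0.7511 / 745.69987 = 0.0010072417 horsepower ≈ 0.001007 horsepower (4 s.f.).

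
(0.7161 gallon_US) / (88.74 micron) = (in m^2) 1 gallon_US = 0.0037854118 m^3, so 0.7161 gallon_US = 0.7161 * 0.0037854118 = 0.0027107334 m^3. 1 micron = 1e-06 m, so 88.74 micron = 88.74 * 1e-06 = 8.874e-05 m. Combine: 0.0027107334 m^3 / 8.874e-05 m = 30.546917 m^2. Result: 30.546917 m^2 ≈ 30.55 m^2 (4 s.f.). Final answer: 30.55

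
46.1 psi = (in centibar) 1 psi = 6894.7573 Pa, so 46.1 psi = 46.1 * 6894.7573 = 317848.31 Pa. 1 centibar = 1000 Pa, so 317848.31 Pa = 317848.31 / 1000 = 317.84831 centibar ≈ 317.8 centibar (4 s.f.). Final answer: 317.8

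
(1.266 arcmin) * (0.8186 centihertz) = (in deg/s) 1 arcmin = 0.00029088821 rad, so 1.266 arcmin = 1.266 * 0.00029088821 = 0.00036826447 rad. 1 centihertz = 0.01 Hz, so 0.8186 centihertz = 0.8186 * 0.01 = 0.008186 Hz. Combine: 0.00036826447 rad * 0.008186 Hz = 3.014613e-06 rad/s. 1 deg/s = 0.017453293 rad/s, so 3.014613e-06 rad/s = 3.014613e-06 / 0.017453293 = 0.0001727246 deg/s ≈ 0.0001727 deg/s (4 s.f.). Final answer: 0.0001727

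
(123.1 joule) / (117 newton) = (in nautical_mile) 0.0005681. Check: 123.1 joule = 123.1 J. 117 newton = 117 N. Combine: 123.1 J / 117 N = 1.0521368 m. 1 nautical_mile = 1852 m, so 1.0521368 m = 1.0521368 / 1852 = 0.0005681084 nautical_mile ≈ 0.0005681 nautical_mile (4 s.f.).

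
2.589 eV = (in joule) 1 eV = 1.6021766e-19 J, so 2.589 eV = 2.589 * 1.6021766e-19 = 4.1480353e-19 J. 4.1480353e-19 J = 4.1480353e-19 joule ≈ 4.148e-19 joule (4 s.f.). Final answer: 4.148e-19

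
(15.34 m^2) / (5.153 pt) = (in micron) 8.438e+09. Check: 15.34 m^2 is already in m^2. 1 pt = 0.00035277778 m, so 5.153 pt = 5.153 * 0.00035277778 = 0.0018178639 m. Combine: 15.34 m^2 / 0.0018178639 m = 8438.4756 m. 1 micron = 1e-06 m, so 8438.4756 m = 8438.4756 / 1e-06 = 8.4384756e+09 micron ≈ 8.438e+09 micron (4 s.f.).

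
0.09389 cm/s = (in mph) 1 cm/s = 0.01 m/s, so 0.09389 cm/s = 0.09389 * 0.01 = 0.0009389 m/s. 1 mph = 0.44704 m/s, so 0.0009389 m/s = 0.0009389 / 0.44704 = 0.0021002595 mph ≈ 0.0021 mph (4 s.f.). Final answer: 0.0021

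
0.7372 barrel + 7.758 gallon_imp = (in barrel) 1 barrel = 0.15898729 m^3, so 0.7372 barrel = 0.7372 * 0.15898729 = 0.11720543 m^3. 1 gallon_imp = 0.00454609 m^3, so 7.758 gallon_imp = 7.758 * 0.00454609 = 0.035268566 m^3. Sum: 0.11720543 + 0.035268566 = 0.152474 m^3. 1 barrel = 0.15898729 m^3, so 0.152474 m^3 = 0.152474 / 0.15898729 = 0.95903261 barrel ≈ 0.959 barrel (4 s.f.). Final answer: 0.959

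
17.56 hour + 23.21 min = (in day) 1 hour = 3600 s, so 17.56 hour = 17.56 * 3600 = 63216 s. 1 min = 60 s, so 23.21 min = 23.21 * 60 = 1392.6 s. Sum: 63216 + 1392.6 = 64608.6 s. 1 day = 86400 s, so 64608.6 s = 64608.6 / 86400 = 0.74778472 day ≈ 0.7478 day (4 s.f.). Final answer: 0.7478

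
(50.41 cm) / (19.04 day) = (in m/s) 1 cm = 0.01 m, so 50.41 cm = 50.41 * 0.01 = 0.5041 m. 1 day = 86400 s, so 19.04 day = 19.04 * 86400 = 1645056 s. Combine: 0.5041 m / 1645056 s = 3.0643334e-07 m/s. Result: 3.0643334e-07 m/s ≈ 3.064e-07 m/s (4 s.f.). Final answer: 3.064e-07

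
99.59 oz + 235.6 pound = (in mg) 1 oz = 0.028349523 kg, so 99.59 oz = 99.59 * 0.028349523 = 2.823329 kg. 1 pound = 0.45359237 kg, so 235.6 pound = 235.6 * 0.45359237 = 106.86636 kg. Sum: 2.823329 + 106.86636 = 109.68969 kg. 1 mg = 1e-06 kg, so 109.68969 kg = 109.68969 / 1e-06 = 1.0968969e+08 mg ≈ 1.097e+08 mg (4 s.f.). Final answer: 1.097e+08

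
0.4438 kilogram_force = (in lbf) 0.9784. Check: 1 kilogram_force = 9.80665 N, so 0.4438 kilogram_force = 0.4438 * 9.80665 = 4.3521913 N. 1 lbf = 4.4482216 N, so 4.3521913 N = 4.3521913 / 4.4482216 = 0.97841152 lbf ≈ 0.9784 lbf (4 s.f.).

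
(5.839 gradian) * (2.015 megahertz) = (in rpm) 1.765e+06. Check: 1 gradian = 0.015707963 rad, so 5.839 gradian = 5.839 * 0.015707963 = 0.091718798 rad. 1 megahertz = 1000000 Hz, so 2.015 megahertz = 2.015 * 1000000 = 2015000 Hz. Combine: 0.091718798 rad * 2015000 Hz = 184813.38 rad/s. 1 rpm = 0.10471976 rad/s, so 184813.38 rad/s = 184813.38 / 0.10471976 = 1764837.8 rpm ≈ 1.765e+06 rpm (4 s.f.).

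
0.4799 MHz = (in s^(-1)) 4.799e+05. Check: 1 MHz = 1000000 Hz, so 0.4799 MHz = 0.4799 * 1000000 = 479900 Hz. 479900 Hz = 479900 s^(-1) ≈ 4.799e+05 s^(-1) (4 s.f.).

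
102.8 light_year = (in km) 1 light_year = 9.4607305e+15 m, so 102.8 light_year = 102.8 * 9.4607305e+15 = 9.7256309e+17 m. 1 km = 1000 m, so 9.7256309e+17 m = 9.7256309e+17 / 1000 = 9.7256309e+14 km ≈ 9.726e+14 km (4 s.f.). Final answer: 9.726e+14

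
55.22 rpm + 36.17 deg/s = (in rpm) 61.25. Check: 1 rpm = 0.10471976 rad/s, so 55.22 rpm = 55.22 * 0.10471976 = 5.7826249 rad/s. 1 deg/s = 0.017453293 rad/s, so 36.17 deg/s = 36.17 * 0.017453293 = 0.63128559 rad/s. Sum: 5.7826249 + 0.63128559 = 6.4139105 rad/s. 1 rpm = 0.10471976 rad/s, so 6.4139105 rad/s = 6.4139105 / 0.10471976 = 61.248333 rpm ≈ 61.25 rpm (4 s.f.).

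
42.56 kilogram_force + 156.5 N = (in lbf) 1 kilogram_force = 9.80665 N, so 42.56 kilogram_force = 42.56 * 9.80665 = 417.37102 N. 156.5 N is already in N. Sum: 417.37102 + 156.5 = 573.87102 N. 1 lbf = 4.4482216 N, so 573.87102 N = 573.87102 / 4.4482216 = 129.01134 lbf ≈ 129 lbf (4 s.f.). Final answer: 129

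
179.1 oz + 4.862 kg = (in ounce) 350.6. Check: 1 oz = 0.028349523 kg, so 179.1 oz = 179.1 * 0.028349523 = 5.0773996 kg. 4.862 kg is already in kg. Sum: 5.0773996 + 4.862 = 9.9393996 kg. 1 ounce = 0.028349523 kg, so 9.9393996 kg = 9.9393996 / 0.028349523 = 350.602 ounce ≈ 350.6 ounce (4 s.f.).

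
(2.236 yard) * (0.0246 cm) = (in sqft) 1 yard = 0.9144 m, so 2.236 yard = 2.236 * 0.9144 = 2.0445984 m. 1 cm = 0.01 m, so 0.0246 cm = 0.0246 * 0.01 = 0.000246 m. Combine: 2.0445984 m * 0.000246 m = 0.00050297121 m^2. 1 sqft = 0.09290304 m^2, so 0.00050297121 m^2 = 0.00050297121 / 0.09290304 = 0.005413937 sqft ≈ 0.005414 sqft (4 s.f.). Final answer: 0.005414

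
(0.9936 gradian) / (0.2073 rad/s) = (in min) 1 gradian = 0.015707963 rad, so 0.9936 gradian = 0.9936 * 0.015707963 = 0.015607432 rad. 0.2073 rad/s is already in rad/s. Combine: 0.015607432 rad / 0.2073 rad/s = 0.075289109 s. 1 min = 60 s, so 0.075289109 s = 0.075289109 / 60 = 0.0012548185 min ≈ 0.001255 min (4 s.f.). Final answer: 0.001255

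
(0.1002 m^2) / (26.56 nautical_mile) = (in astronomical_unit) 1.362e-17. Check: 0.1002 m^2 is already in m^2. 1 nautical_mile = 1852 m, so 26.56 nautical_mile = 26.56 * 1852 = 49189.12 m. Combine: 0.1002 m^2 / 49189.12 m = 2.0370358e-06 m. 1 astronomical_unit = 1.4959787e+11 m, so 2.0370358e-06 m = 2.0370358e-06 / 1.4959787e+11 = 1.3616743e-17 astronomical_unit ≈ 1.362e-17 astronomical_unit (4 s.f.).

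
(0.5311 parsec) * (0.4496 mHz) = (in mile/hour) 1.648e+13. Check: 1 parsec = 3.0856776e+16 m, so 0.5311 parsec = 0.5311 * 3.0856776e+16 = 1.6388034e+16 m. 1 mHz = 0.001 Hz, so 0.4496 mHz = 0.4496 * 0.001 = 0.0004496 Hz. Combine: 1.6388034e+16 m * 0.0004496 Hz = 7.3680599e+12 m/s. 1 mile/hour = 0.44704 m/s, so 7.3680599e+12 m/s = 7.3680599e+12 / 0.44704 = 1.6481881e+13 mile/hour ≈ 1.648e+13 mile/hour (4 s.f.).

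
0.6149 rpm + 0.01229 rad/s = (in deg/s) 4.394. Check: 1 rpm = 0.10471976 rad/s, so 0.6149 rpm = 0.6149 * 0.10471976 = 0.064392177 rad/s. 0.01229 rad/s is already in rad/s. Sum: 0.064392177 + 0.01229 = 0.076682177 rad/s. 1 deg/s = 0.017453293 rad/s, so 0.076682177 rad/s = 0.076682177 / 0.017453293 = 4.3935651 deg/s ≈ 4.394 deg/s (4 s.f.).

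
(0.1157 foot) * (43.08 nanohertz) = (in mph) 1 foot = 0.3048 m, so 0.1157 foot = 0.1157 * 0.3048 = 0.03526536 m. 1 nanohertz = 1e-09 Hz, so 43.08 nanohertz = 43.08 * 1e-09 = 4.308e-08 Hz. Combine: 0.03526536 m * 4.308e-08 Hz = 1.5192317e-09 m/s. 1 mph = 0.44704 m/s, so 1.5192317e-09 m/s = 1.5192317e-09 / 0.44704 = 3.3984245e-09 mph ≈ 3.398e-09 mph (4 s.f.). Final answer: 3.398e-09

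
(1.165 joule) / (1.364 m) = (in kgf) 1.165 joule = 1.165 J. 1.364 m is already in m. Combine: 1.165 J / 1.364 m = 0.85410557 N. 1 kgf = 9.80665 N, so 0.85410557 N = 0.85410557 / 9.80665 = 0.08709453 kgf ≈ 0.08709 kgf (4 s.f.). Final answer: 0.08709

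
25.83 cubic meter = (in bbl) 162.5. Check: 25.83 cubic meter = 25.83 m^3. 1 bbl = 0.15898729 m^3, so 25.83 m^3 = 25.83 / 0.15898729 = 162.46581 bbl ≈ 162.5 bbl (4 s.f.).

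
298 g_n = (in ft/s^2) 9588. Check: 1 g_n = 9.80665 m/s^2, so 298 g_n = 298 * 9.80665 = 2922.3817 m/s^2. 1 ft/s^2 = 0.3048 m/s^2, so 2922.3817 m/s^2 = 2922.3817 / 0.3048 = 9587.8665 ft/s^2 ≈ 9588 ft/s^2 (4 s.f.).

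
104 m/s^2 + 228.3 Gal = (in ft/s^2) 348.7. Check: 104 m/s^2 is already in m/s^2. 1 Gal = 0.01 m/s^2, so 228.3 Gal = 228.3 * 0.01 = 2.283 m/s^2. Sum: 104 + 2.283 = 106.283 m/s^2. 1 ft/s^2 = 0.3048 m/s^2, so 106.283 m/s^2 = 106.283 / 0.3048 = 348.69751 ft/s^2 ≈ 348.7 ft/s^2 (4 s.f.).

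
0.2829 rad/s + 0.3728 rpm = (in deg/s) 18.45. Check: 0.2829 rad/s is already in rad/s. 1 rpm = 0.10471976 rad/s, so 0.3728 rpm = 0.3728 * 0.10471976 = 0.039039525 rad/s. Sum: 0.2829 + 0.039039525 = 0.32193952 rad/s. 1 deg/s = 0.017453293 rad/s, so 0.32193952 rad/s = 0.32193952 / 0.017453293 = 18.445776 deg/s ≈ 18.45 deg/s (4 s.f.).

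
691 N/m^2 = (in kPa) 0.691. Check: 691 N/m^2 = 691 Pa. 1 kPa = 1000 Pa, so 691 Pa = 691 / 1000 = 0.691 kPa.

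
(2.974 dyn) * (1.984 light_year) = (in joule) 1 dyn = 1e-05 N, so 2.974 dyn = 2.974 * 1e-05 = 2.974e-05 N. 1 light_year = 9.4607305e+15 m, so 1.984 light_year = 1.984 * 9.4607305e+15 = 1.8770089e+16 m. Combine: 2.974e-05 N * 1.8770089e+16 m = 5.5822245e+11 J. 5.5822245e+11 J = 5.5822245e+11 joule ≈ 5.582e+11 joule (4 s.f.). Final answer: 5.582e+11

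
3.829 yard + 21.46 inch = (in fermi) 4.046e+15. Check: 1 yard = 0.9144 m, so 3.829 yard = 3.829 * 0.9144 = 3.5012376 m. 1 inch = 0.0254 m, so 21.46 inch = 21.46 * 0.0254 = 0.545084 m. Sum: 3.5012376 + 0.545084 = 4.0463216 m. 1 fermi = 1e-15 m, so 4.0463216 m = 4.0463216 / 1e-15 = 4.0463216e+15 fermi ≈ 4.046e+15 fermi (4 s.f.).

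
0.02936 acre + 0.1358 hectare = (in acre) 0.3649. Check: 1 acre = 4046.8564 m^2, so 0.02936 acre = 0.02936 * 4046.8564 = 118.8157 m^2. 1 hectare = 10000 m^2, so 0.1358 hectare = 0.1358 * 10000 = 1358 m^2. Sum: 118.8157 + 1358 = 1476.8157 m^2. 1 acre = 4046.8564 m^2, so 1476.8157 m^2 = 1476.8157 / 4046.8564 = 0.36492911 acre ≈ 0.3649 acre (4 s.f.).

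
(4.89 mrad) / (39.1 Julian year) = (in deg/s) 1 mrad = 0.001 rad, so 4.89 mrad = 4.89 * 0.001 = 0.00489 rad. 1 Julian year = 31557600 s, so 39.1 Julian year = 39.1 * 31557600 = 1.2339022e+09 s. Combine: 0.00489 rad / 1.2339022e+09 s = 3.9630371e-12 rad/s. 1 deg/s = 0.017453293 rad/s, so 3.9630371e-12 rad/s = 3.9630371e-12 / 0.017453293 = 2.270653e-10 deg/s ≈ 2.271e-10 deg/s (4 s.f.). Final answer: 2.271e-10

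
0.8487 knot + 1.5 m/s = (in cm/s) 193.7. Check: 1 knot = 0.51444444 m/s, so 0.8487 knot = 0.8487 * 0.51444444 = 0.436609 m/s. 1.5 m/s is already in m/s. Sum: 0.436609 + 1.5 = 1.936609 m/s. 1 cm/s = 0.01 m/s, so 1.936609 m/s = 1.936609 / 0.01 = 193.6609 cm/s ≈ 193.7 cm/s (4 s.f.).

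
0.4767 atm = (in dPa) 1 atm = 101325 Pa, so 0.4767 atm = 0.4767 * 101325 = 48301.628 Pa. 1 dPa = 0.1 Pa, so 48301.628 Pa = 48301.628 / 0.1 = 483016.28 dPa ≈ 4.83e+05 dPa (4 s.f.). Final answer: 4.83e+05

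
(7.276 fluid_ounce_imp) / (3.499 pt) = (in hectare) 1.675e-05. Check: 1 fluid_ounce_imp = 2.8413063e-05 m^3, so 7.276 fluid_ounce_imp = 7.276 * 2.8413063e-05 = 0.00020673344 m^3. 1 pt = 0.00035277778 m, so 3.499 pt = 3.499 * 0.00035277778 = 0.0012343694 m. Combine: 0.00020673344 m^3 / 0.0012343694 m = 0.16748101 m^2. 1 hectare = 10000 m^2, so 0.16748101 m^2 = 0.16748101 / 10000 = 1.6748101e-05 hectare ≈ 1.675e-05 hectare (4 s.f.).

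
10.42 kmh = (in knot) 5.626. Check: 1 kmh = 0.27777778 m/s, so 10.42 kmh = 10.42 * 0.27777778 = 2.8944444 m/s. 1 knot = 0.51444444 m/s, so 2.8944444 m/s = 2.8944444 / 0.51444444 = 5.6263499 knot ≈ 5.626 knot (4 s.f.).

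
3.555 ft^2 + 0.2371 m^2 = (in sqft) 6.107. Check: 1 ft^2 = 0.09290304 m^2, so 3.555 ft^2 = 3.555 * 0.09290304 = 0.33027031 m^2. 0.2371 m^2 is already in m^2. Sum: 0.33027031 + 0.2371 = 0.56737031 m^2. 1 sqft = 0.09290304 m^2, so 0.56737031 m^2 = 0.56737031 / 0.09290304 = 6.1071232 sqft ≈ 6.107 sqft (4 s.f.).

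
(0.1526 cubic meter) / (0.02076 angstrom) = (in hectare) 0.1526 cubic meter = 0.1526 m^3. 1 angstrom = 1e-10 m, so 0.02076 angstrom = 0.02076 * 1e-10 = 2.076e-12 m. Combine: 0.1526 m^3 / 2.076e-12 m = 7.3506744e+10 m^2. 1 hectare = 10000 m^2, so 7.3506744e+10 m^2 = 7.3506744e+10 / 10000 = 7350674.4 hectare ≈ 7.351e+06 hectare (4 s.f.). Final answer: 7.351e+06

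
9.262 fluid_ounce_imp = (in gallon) 1 fluid_ounce_imp = 2.8413063e-05 m^3, so 9.262 fluid_ounce_imp = 9.262 * 2.8413063e-05 = 0.00026316178 m^3. 1 gallon = 0.0037854118 m^3, so 0.00026316178 m^3 = 0.00026316178 / 0.0037854118 = 0.069519989 gallon ≈ 0.06952 gallon (4 s.f.). Final answer: 0.06952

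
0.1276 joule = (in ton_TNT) 0.1276 joule = 0.1276 J. 1 ton_TNT = 4.184e+09 J, so 0.1276 J = 0.1276 / 4.184e+09 = 3.0497132e-11 ton_TNT ≈ 3.05e-11 ton_TNT (4 s.f.). Final answer: 3.05e-11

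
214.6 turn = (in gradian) 1 turn = 6.2831853 rad, so 214.6 turn = 214.6 * 6.2831853 = 1348.3716 rad. 1 gradian = 0.015707963 rad, so 1348.3716 rad = 1348.3716 / 0.015707963 = 85840 gradian ≈ 8.584e+04 gradian (4 s.f.). Final answer: 8.584e+04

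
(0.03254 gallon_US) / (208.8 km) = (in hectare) 5.899e-14. Check: 1 gallon_US = 0.0037854118 m^3, so 0.03254 gallon_US = 0.03254 * 0.0037854118 = 0.0001231773 m^3. 1 km = 1000 m, so 208.8 km = 208.8 * 1000 = 208800 m. Combine: 0.0001231773 m^3 / 208800 m = 5.899296e-10 m^2. 1 hectare = 10000 m^2, so 5.899296e-10 m^2 = 5.899296e-10 / 10000 = 5.899296e-14 hectare ≈ 5.899e-14 hectare (4 s.f.).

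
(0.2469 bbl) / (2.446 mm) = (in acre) 1 bbl = 0.15898729 m^3, so 0.2469 bbl = 0.2469 * 0.15898729 = 0.039253963 m^3. 1 mm = 0.001 m, so 2.446 mm = 2.446 * 0.001 = 0.002446 m. Combine: 0.039253963 m^3 / 0.002446 m = 16.048227 m^2. 1 acre = 4046.8564 m^2, so 16.048227 m^2 = 16.048227 / 4046.8564 = 0.0039656032 acre ≈ 0.003966 acre (4 s.f.). Final answer: 0.003966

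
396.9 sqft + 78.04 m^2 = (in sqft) 1237. Check: 1 sqft = 0.09290304 m^2, so 396.9 sqft = 396.9 * 0.09290304 = 36.873217 m^2. 78.04 m^2 is already in m^2. Sum: 36.873217 + 78.04 = 114.91322 m^2. 1 sqft = 0.09290304 m^2, so 114.91322 m^2 = 114.91322 / 0.09290304 = 1236.9156 sqft ≈ 1237 sqft (4 s.f.).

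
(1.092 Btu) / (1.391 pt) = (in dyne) 1 Btu = 1055.0559 J, so 1.092 Btu = 1.092 * 1055.0559 = 1152.121 J. 1 pt = 0.00035277778 m, so 1.391 pt = 1.391 * 0.00035277778 = 0.00049071389 m. Combine: 1152.121 J / 0.00049071389 m = 2347846.7 N. 1 dyne = 1e-05 N, so 2347846.7 N = 2347846.7 / 1e-05 = 2.3478467e+11 dyne ≈ 2.348e+11 dyne (4 s.f.). Final answer: 2.348e+11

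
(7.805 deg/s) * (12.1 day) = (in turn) 1 deg/s = 0.017453293 rad/s, so 7.805 deg/s = 7.805 * 0.017453293 = 0.13622295 rad/s. 1 day = 86400 s, so 12.1 day = 12.1 * 86400 = 1045440 s. Combine: 0.13622295 rad/s * 1045440 s = 142412.92 rad. 1 turn = 6.2831853 rad, so 142412.92 rad = 142412.92 / 6.2831853 = 22665.72 turn ≈ 2.267e+04 turn (4 s.f.). Final answer: 2.267e+04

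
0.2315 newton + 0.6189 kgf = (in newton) 6.301. Check: 0.2315 newton = 0.2315 N. 1 kgf = 9.80665 N, so 0.6189 kgf = 0.6189 * 9.80665 = 6.0693357 N. Sum: 0.2315 + 6.0693357 = 6.3008357 N. 6.3008357 N = 6.3008357 newton ≈ 6.301 newton (4 s.f.).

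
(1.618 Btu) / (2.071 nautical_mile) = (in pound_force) 1 Btu = 1055.0559 J, so 1.618 Btu = 1.618 * 1055.0559 = 1707.0804 J. 1 nautical_mile = 1852 m, so 2.071 nautical_mile = 2.071 * 1852 = 3835.492 m. Combine: 1707.0804 J / 3835.492 m = 0.44507468 N. 1 pound_force = 4.4482216 N, so 0.44507468 N = 0.44507468 / 4.4482216 = 0.10005677 pound_force ≈ 0.1001 pound_force (4 s.f.). Final answer: 0.1001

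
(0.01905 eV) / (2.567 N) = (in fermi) 1 eV = 1.6021766e-19 J, so 0.01905 eV = 0.01905 * 1.6021766e-19 = 3.0521465e-21 J. 2.567 N is already in N. Combine: 3.0521465e-21 J / 2.567 N = 1.1889936e-21 m. 1 fermi = 1e-15 m, so 1.1889936e-21 m = 1.1889936e-21 / 1e-15 = 1.1889936e-06 fermi ≈ 1.189e-06 fermi (4 s.f.). Final answer: 1.189e-06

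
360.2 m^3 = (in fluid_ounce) 1 fluid_ounce = 2.957353e-05 m^3, so 360.2 m^3 = 360.2 / 2.957353e-05 = 12179811 fluid_ounce ≈ 1.218e+07 fluid_ounce (4 s.f.). Final answer: 1.218e+07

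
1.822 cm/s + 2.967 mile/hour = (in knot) 1 cm/s = 0.01 m/s, so 1.822 cm/s = 1.822 * 0.01 = 0.01822 m/s. 1 mile/hour = 0.44704 m/s, so 2.967 mile/hour = 2.967 * 0.44704 = 1.3263677 m/s. Sum: 0.01822 + 1.3263677 = 1.3445877 m/s. 1 knot = 0.51444444 m/s, so 1.3445877 m/s = 1.3445877 / 0.51444444 = 2.6136694 knot ≈ 2.614 knot (4 s.f.). Final answer: 2.614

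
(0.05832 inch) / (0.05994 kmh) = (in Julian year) 1 inch = 0.0254 m, so 0.05832 inch = 0.05832 * 0.0254 = 0.001481328 m. 1 kmh = 0.27777778 m/s, so 0.05994 kmh = 0.05994 * 0.27777778 = 0.01665 m/s. Combine: 0.001481328 m / 0.01665 m/s = 0.088968649 s. 1 Julian year = 31557600 s, so 0.088968649 s = 0.088968649 / 31557600 = 2.8192464e-09 Julian year ≈ 2.819e-09 Julian year (4 s.f.). Final answer: 2.819e-09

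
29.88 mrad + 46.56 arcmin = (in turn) 1 mrad = 0.001 rad, so 29.88 mrad = 29.88 * 0.001 = 0.02988 rad. 1 arcmin = 0.00029088821 rad, so 46.56 arcmin = 46.56 * 0.00029088821 = 0.013543755 rad. Sum: 0.02988 + 0.013543755 = 0.043423755 rad. 1 turn = 6.2831853 rad, so 0.043423755 rad = 0.043423755 / 6.2831853 = 0.0069111053 turn ≈ 0.006911 turn (4 s.f.). Final answer: 0.006911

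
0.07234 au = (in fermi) 1.082e+25. Check: 1 au = 1.4959787e+11 m, so 0.07234 au = 0.07234 * 1.4959787e+11 = 1.082191e+10 m. 1 fermi = 1e-15 m, so 1.082191e+10 m = 1.082191e+10 / 1e-15 = 1.082191e+25 fermi ≈ 1.082e+25 fermi (4 s.f.).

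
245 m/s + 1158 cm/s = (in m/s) 256.6. Check: 245 m/s is already in m/s. 1 cm/s = 0.01 m/s, so 1158 cm/s = 1158 * 0.01 = 11.58 m/s. Sum: 245 + 11.58 = 256.58 m/s. Result: 256.58 m/s ≈ 256.6 m/s (4 s.f.).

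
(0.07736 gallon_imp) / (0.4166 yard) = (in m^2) 0.0009232. Check: 1 gallon_imp = 0.00454609 m^3, so 0.07736 gallon_imp = 0.07736 * 0.00454609 = 0.00035168552 m^3. 1 yard = 0.9144 m, so 0.4166 yard = 0.4166 * 0.9144 = 0.38093904 m. Combine: 0.00035168552 m^3 / 0.38093904 m = 0.00092320683 m^2. Result: 0.00092320683 m^2 ≈ 0.0009232 m^2 (4 s.f.).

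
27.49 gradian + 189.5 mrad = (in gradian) 39.55. Check: 1 gradian = 0.015707963 rad, so 27.49 gradian = 27.49 * 0.015707963 = 0.43181191 rad. 1 mrad = 0.001 rad, so 189.5 mrad = 189.5 * 0.001 = 0.1895 rad. Sum: 0.43181191 + 0.1895 = 0.62131191 rad. 1 gradian = 0.015707963 rad, so 0.62131191 rad = 0.62131191 / 0.015707963 = 39.553945 gradian ≈ 39.55 gradian (4 s.f.).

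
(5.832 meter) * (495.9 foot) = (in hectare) 5.832 meter = 5.832 m. 1 foot = 0.3048 m, so 495.9 foot = 495.9 * 0.3048 = 151.15032 m. Combine: 5.832 m * 151.15032 m = 881.50867 m^2. 1 hectare = 10000 m^2, so 881.50867 m^2 = 881.50867 / 10000 = 0.088150867 hectare ≈ 0.08815 hectare (4 s.f.). Final answer: 0.08815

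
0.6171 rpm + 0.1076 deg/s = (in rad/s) 0.0665. Check: 1 rpm = 0.10471976 rad/s, so 0.6171 rpm = 0.6171 * 0.10471976 = 0.064622561 rad/s. 1 deg/s = 0.017453293 rad/s, so 0.1076 deg/s = 0.1076 * 0.017453293 = 0.0018779743 rad/s. Sum: 0.064622561 + 0.0018779743 = 0.066500535 rad/s. Result: 0.066500535 rad/s ≈ 0.0665 rad/s (4 s.f.).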